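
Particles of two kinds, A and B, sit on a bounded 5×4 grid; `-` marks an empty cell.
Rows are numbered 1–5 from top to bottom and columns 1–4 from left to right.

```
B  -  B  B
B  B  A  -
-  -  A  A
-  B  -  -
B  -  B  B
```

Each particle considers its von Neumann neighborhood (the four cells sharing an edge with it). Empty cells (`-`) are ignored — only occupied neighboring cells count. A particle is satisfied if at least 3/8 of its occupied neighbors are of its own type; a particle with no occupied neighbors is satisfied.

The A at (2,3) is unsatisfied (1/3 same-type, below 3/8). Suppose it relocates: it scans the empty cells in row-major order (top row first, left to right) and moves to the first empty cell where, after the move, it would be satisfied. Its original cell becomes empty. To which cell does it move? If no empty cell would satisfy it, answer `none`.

(2,4)

Vacating (2,3). Empty cells in order:
  (1,2): 0/3 same-type → still unsatisfied.
  (2,4): 1/2 same-type → satisfied — stop here.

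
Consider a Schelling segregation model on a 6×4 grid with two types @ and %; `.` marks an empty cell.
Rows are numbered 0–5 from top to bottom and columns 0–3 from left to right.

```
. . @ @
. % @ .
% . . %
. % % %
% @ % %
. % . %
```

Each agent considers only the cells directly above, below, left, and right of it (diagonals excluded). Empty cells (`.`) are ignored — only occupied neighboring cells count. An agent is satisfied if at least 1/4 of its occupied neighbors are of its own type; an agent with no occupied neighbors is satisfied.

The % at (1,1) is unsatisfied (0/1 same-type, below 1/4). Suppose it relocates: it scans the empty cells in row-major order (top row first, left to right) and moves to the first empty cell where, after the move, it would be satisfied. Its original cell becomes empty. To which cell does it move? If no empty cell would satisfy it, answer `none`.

Vacating (1,1). Empty cells in order:
  (0,0): 0/0 same-type → satisfied — stop here.

(0,0)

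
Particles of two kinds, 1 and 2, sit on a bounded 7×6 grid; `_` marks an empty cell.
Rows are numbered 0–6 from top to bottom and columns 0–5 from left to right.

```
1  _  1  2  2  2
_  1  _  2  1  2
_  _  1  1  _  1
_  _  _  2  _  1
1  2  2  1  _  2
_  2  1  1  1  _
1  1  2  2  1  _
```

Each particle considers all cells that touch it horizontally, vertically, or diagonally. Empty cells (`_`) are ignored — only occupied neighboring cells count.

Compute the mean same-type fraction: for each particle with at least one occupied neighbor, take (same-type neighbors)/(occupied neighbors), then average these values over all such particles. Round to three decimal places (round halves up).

0.488

(0,0)1 1/1
(0,2)1 1/3
(0,3)2 2/4
(0,4)2 4/5
(0,5)2 2/3
(1,1)1 3/3
(1,3)2 2/6
(1,4)1 2/7
(1,5)2 2/4
(2,2)1 2/4
(2,3)1 2/4
(2,5)1 2/3
(3,3)2 1/4
(3,5)1 1/2
(4,0)1 0/2
(4,1)2 2/4
(4,2)2 3/6
(4,3)1 3/5
(4,5)2 0/2
(5,1)2 3/7
(5,2)1 3/8
(5,3)1 4/7
(5,4)1 3/5
(6,0)1 1/2
(6,1)1 2/4
(6,2)2 2/5
(6,3)2 1/5
(6,4)1 2/3
Sum over 28 particles: 1/1 + 1/3 + 2/4 + 4/5 + 2/3 + 3/3 + 2/6 + 2/7 + 2/4 + 2/4 + 2/4 + 2/3 + 1/4 + 1/2 + 0/2 + 2/4 + 3/6 + 3/5 + 0/2 + 3/7 + 3/8 + 4/7 + 3/5 + 1/2 + 2/4 + 2/5 + 1/5 + 2/3 = 11489/840; mean = 11489/840 ÷ 28 = 11489/23520 = 0.488477… → 0.488.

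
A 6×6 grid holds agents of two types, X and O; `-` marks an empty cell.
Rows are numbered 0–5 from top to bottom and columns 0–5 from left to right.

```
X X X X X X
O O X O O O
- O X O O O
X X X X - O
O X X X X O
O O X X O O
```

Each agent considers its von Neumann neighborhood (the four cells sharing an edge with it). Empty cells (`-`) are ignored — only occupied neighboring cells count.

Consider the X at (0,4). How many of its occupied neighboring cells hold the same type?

Occupied neighbors of (0,4): (1,4)=O, (0,3)=X, (0,5)=X.
Same type (X): 2 of 3.

2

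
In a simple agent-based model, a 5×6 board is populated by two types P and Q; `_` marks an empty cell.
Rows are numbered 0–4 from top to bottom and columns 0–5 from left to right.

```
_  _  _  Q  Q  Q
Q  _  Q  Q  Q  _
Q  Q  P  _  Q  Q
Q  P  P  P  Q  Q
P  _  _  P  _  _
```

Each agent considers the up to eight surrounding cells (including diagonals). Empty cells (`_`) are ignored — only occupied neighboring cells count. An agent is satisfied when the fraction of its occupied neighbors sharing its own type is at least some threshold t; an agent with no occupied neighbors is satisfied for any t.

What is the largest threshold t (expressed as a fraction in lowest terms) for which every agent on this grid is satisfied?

1/2

Row 0: (0,3)Q 4/4 · (0,4)Q 4/4 · (0,5)Q 2/2
Row 1: (1,0)Q 2/2 · (1,2)Q 3/4 · (1,3)Q 5/6 · (1,4)Q 6/6
Row 2: (2,0)Q 3/4 · (2,1)Q 4/7 · (2,2)P 3/6 · (2,4)Q 5/6 · (2,5)Q 4/4
Row 3: (3,0)Q 2/4 · (3,1)P 3/6 · (3,2)P 4/5 · (3,3)P 3/5 · (3,4)Q 3/5 · (3,5)Q 3/3
Row 4: (4,0)P 1/2 · (4,3)P 2/3
The smallest same-type fraction is 3/6 at (2,2), which reduces to 1/2. Any threshold above that leaves this agent unsatisfied.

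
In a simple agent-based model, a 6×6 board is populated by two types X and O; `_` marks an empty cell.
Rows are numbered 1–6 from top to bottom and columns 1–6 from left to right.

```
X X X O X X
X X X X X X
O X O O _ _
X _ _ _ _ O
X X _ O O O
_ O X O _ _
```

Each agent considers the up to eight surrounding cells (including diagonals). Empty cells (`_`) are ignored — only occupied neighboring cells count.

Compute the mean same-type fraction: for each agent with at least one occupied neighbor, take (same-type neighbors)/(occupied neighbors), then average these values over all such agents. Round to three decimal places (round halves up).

(1,1)X 3/3
(1,2)X 5/5
(1,3)X 4/5
(1,4)O 0/5
(1,5)X 4/5
(1,6)X 3/3
(2,1)X 4/5
(2,2)X 6/8
(2,3)X 5/8
(2,4)X 4/7
(2,5)X 4/6
(2,6)X 3/3
(3,1)O 0/4
(3,2)X 4/6
(3,3)O 1/5
(3,4)O 1/4
(4,1)X 3/4
(4,6)O 2/2
(5,1)X 2/3
(5,2)X 3/4
(5,4)O 2/3
(5,5)O 4/4
(5,6)O 2/2
(6,2)O 0/3
(6,3)X 1/4
(6,4)O 2/3
Sum over 26 agents: 3/3 + 5/5 + 4/5 + 0/5 + 4/5 + 3/3 + 4/5 + 6/8 + 5/8 + 4/7 + 4/6 + 3/3 + 0/4 + 4/6 + 1/5 + 1/4 + 3/4 + 2/2 + 2/3 + 3/4 + 2/3 + 4/4 + 2/2 + 0/3 + 1/4 + 2/3 = 14179/840; mean = 14179/840 ÷ 26 = 14179/21840 = 0.649221… → 0.649.

0.649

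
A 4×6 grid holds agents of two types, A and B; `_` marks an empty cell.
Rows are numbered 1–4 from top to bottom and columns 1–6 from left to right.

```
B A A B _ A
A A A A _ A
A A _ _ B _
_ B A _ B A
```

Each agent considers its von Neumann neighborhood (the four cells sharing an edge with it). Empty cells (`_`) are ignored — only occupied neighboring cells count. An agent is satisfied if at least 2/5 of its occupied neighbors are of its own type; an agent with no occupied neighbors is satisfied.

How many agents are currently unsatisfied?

5

(1,1)B 0/2 ✗
(1,2)A 2/3 ✓
(1,3)A 2/3 ✓
(1,4)B 0/2 ✗
(1,6)A 1/1 ✓
(2,1)A 2/3 ✓
(2,2)A 4/4 ✓
(2,3)A 3/3 ✓
(2,4)A 1/2 ✓
(2,6)A 1/1 ✓
(3,1)A 2/2 ✓
(3,2)A 2/3 ✓
(3,5)B 1/1 ✓
(4,2)B 0/2 ✗
(4,3)A 0/1 ✗
(4,5)B 1/2 ✓
(4,6)A 0/1 ✗
Unsatisfied: (1,1), (1,4), (4,2), (4,3), (4,6) — 5 in total.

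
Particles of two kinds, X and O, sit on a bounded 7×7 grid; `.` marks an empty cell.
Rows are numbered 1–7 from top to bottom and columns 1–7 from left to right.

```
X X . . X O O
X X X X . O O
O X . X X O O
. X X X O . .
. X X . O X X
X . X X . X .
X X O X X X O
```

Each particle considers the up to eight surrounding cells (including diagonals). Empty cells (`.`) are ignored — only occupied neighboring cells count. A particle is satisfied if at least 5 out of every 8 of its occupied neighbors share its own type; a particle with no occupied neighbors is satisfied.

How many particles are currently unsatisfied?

(1,1)X 3/3 satisfied
(1,2)X 4/4 satisfied
(1,5)X 1/3 not
(1,6)O 3/4 satisfied
(1,7)O 3/3 satisfied
(2,1)X 4/5 satisfied
(2,2)X 5/6 satisfied
(2,3)X 5/5 satisfied
(2,4)X 4/4 satisfied
(2,6)O 5/7 satisfied
(2,7)O 5/5 satisfied
(3,1)O 0/4 not
(3,2)X 5/6 satisfied
(3,4)X 5/6 satisfied
(3,5)X 3/6 not
(3,6)O 4/5 satisfied
(3,7)O 3/3 satisfied
(4,2)X 4/5 satisfied
(4,3)X 6/6 satisfied
(4,4)X 4/6 satisfied
(4,5)O 2/6 not
(5,2)X 5/5 satisfied
(5,3)X 6/6 satisfied
(5,5)O 1/5 not
(5,6)X 2/4 not
(5,7)X 2/2 satisfied
(6,1)X 3/3 satisfied
(6,3)X 5/6 satisfied
(6,4)X 4/6 satisfied
(6,6)X 4/6 satisfied
(7,1)X 2/2 satisfied
(7,2)X 3/4 satisfied
(7,3)O 0/4 not
(7,4)X 3/4 satisfied
(7,5)X 4/4 satisfied
(7,6)X 2/3 satisfied
(7,7)O 0/2 not
Unsatisfied: (1,5), (3,1), (3,5), (4,5), (5,5), (5,6), (7,3), (7,7) — 8 in total.

8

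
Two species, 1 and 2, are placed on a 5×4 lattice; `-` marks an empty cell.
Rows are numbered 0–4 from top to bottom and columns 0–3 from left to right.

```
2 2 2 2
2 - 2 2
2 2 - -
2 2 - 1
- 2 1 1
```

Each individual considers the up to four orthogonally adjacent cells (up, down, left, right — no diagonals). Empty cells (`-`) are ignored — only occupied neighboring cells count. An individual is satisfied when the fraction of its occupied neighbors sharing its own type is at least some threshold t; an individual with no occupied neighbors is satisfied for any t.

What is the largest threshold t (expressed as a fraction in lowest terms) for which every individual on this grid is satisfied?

1/2

Row 0: (0,0)2 2/2 · (0,1)2 2/2 · (0,2)2 3/3 · (0,3)2 2/2
Row 1: (1,0)2 2/2 · (1,2)2 2/2 · (1,3)2 2/2
Row 2: (2,0)2 3/3 · (2,1)2 2/2
Row 3: (3,0)2 2/2 · (3,1)2 3/3 · (3,3)1 1/1
Row 4: (4,1)2 1/2 · (4,2)1 1/2 · (4,3)1 2/2
The smallest same-type fraction is 1/2 at (4,1), which reduces to 1/2. Any threshold above that leaves this individual unsatisfied.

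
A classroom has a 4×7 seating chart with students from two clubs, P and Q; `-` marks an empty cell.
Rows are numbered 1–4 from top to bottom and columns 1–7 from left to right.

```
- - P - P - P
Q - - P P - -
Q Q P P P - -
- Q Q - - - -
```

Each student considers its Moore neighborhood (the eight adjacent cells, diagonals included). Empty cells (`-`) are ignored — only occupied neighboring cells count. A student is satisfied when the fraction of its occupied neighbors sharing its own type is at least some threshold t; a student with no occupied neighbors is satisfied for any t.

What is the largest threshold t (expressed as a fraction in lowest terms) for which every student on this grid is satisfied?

2/5

(1,3)P 1/1
(1,5)P 2/2
(1,7)P — no occupied neighbors
(2,1)Q 2/2
(2,4)P 6/6
(2,5)P 4/4
(3,1)Q 3/3
(3,2)Q 4/5
(3,3)P 2/5
(3,4)P 4/5
(3,5)P 3/3
(4,2)Q 3/4
(4,3)Q 2/4
The smallest same-type fraction is 2/5 at (3,3), which reduces to 2/5. Any threshold above that leaves this student unsatisfied.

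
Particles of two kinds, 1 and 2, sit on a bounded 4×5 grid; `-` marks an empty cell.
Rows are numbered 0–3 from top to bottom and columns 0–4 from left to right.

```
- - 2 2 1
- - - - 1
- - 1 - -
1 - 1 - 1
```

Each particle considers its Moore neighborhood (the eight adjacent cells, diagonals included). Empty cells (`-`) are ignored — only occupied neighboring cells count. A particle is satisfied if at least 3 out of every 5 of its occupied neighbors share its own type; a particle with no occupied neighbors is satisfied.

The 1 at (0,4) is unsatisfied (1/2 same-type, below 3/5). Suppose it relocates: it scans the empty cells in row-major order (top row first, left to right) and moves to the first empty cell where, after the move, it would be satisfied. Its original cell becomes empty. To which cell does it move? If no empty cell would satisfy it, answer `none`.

Vacating (0,4). Empty cells in order:
  (0,0): 0/0 same-type → satisfied — stop here.

(0,0)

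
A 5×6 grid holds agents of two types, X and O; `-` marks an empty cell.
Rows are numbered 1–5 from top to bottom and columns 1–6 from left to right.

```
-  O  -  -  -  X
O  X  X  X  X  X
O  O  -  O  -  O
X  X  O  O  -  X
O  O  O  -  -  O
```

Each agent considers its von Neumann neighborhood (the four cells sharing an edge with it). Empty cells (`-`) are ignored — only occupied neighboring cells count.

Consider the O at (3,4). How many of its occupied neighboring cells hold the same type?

1

Occupied neighbors of (3,4): (2,4)=X, (4,4)=O.
Same type (O): 1 of 2.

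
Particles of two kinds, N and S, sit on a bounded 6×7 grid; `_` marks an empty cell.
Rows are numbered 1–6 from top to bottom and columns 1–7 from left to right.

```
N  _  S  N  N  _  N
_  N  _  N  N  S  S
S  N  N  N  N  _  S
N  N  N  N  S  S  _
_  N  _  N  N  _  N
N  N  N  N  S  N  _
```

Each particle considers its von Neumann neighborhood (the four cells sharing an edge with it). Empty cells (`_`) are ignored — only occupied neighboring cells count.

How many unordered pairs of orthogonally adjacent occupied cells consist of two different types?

Scan each occupied cell's neighbors to the right and below so each pair is counted once.
From row 1: 2 unlike of 5 pairs (running 2/5).
From row 2: 1 unlike of 7 pairs (running 3/12).
From row 3: 3 unlike of 9 pairs (running 6/21).
From row 4: 2 unlike of 8 pairs (running 8/29).
From row 5: 1 unlike of 4 pairs (running 9/33).
From row 6: 2 unlike of 5 pairs (running 11/38).
Total adjacent occupied pairs: 38; unlike-type pairs: 11.

11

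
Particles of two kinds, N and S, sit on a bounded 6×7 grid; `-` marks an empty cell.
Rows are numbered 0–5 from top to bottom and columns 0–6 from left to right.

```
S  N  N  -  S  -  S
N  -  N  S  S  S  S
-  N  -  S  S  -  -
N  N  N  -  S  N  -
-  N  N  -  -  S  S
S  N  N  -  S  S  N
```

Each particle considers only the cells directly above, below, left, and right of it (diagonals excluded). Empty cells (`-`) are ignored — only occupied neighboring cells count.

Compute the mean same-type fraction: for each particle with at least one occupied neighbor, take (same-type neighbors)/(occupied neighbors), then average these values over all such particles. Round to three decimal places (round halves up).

(0,0)S 0/2
(0,1)N 1/2
(0,2)N 2/2
(0,4)S 1/1
(0,6)S 1/1
(1,0)N 0/1
(1,2)N 1/2
(1,3)S 2/3
(1,4)S 4/4
(1,5)S 2/2
(1,6)S 2/2
(2,1)N 1/1
(2,3)S 2/2
(2,4)S 3/3
(3,0)N 1/1
(3,1)N 4/4
(3,2)N 2/2
(3,4)S 1/2
(3,5)N 0/2
(4,1)N 3/3
(4,2)N 3/3
(4,5)S 2/3
(4,6)S 1/2
(5,0)S 0/1
(5,1)N 2/3
(5,2)N 2/2
(5,4)S 1/1
(5,5)S 2/3
(5,6)N 0/2
Sum over 29 particles: 0/2 + 1/2 + 2/2 + 1/1 + 1/1 + 0/1 + 1/2 + 2/3 + 4/4 + 2/2 + 2/2 + 1/1 + 2/2 + 3/3 + 1/1 + 4/4 + 2/2 + 1/2 + 0/2 + 3/3 + 3/3 + 2/3 + 1/2 + 0/1 + 2/3 + 2/2 + 1/1 + 2/3 + 0/2 = 62/3; mean = 62/3 ÷ 29 = 62/87 = 0.712643… → 0.713.

0.713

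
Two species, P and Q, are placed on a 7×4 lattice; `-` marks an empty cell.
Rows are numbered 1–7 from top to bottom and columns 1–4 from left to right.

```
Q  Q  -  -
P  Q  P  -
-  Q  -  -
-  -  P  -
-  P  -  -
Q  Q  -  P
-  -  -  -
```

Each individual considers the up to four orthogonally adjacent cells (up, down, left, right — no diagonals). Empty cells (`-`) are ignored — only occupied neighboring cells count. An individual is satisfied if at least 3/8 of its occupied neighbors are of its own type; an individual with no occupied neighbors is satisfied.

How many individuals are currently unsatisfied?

3

(1,1)Q 1/2 ✓
(1,2)Q 2/2 ✓
(2,1)P 0/2 ✗
(2,2)Q 2/4 ✓
(2,3)P 0/1 ✗
(3,2)Q 1/1 ✓
(4,3)P 0/0 ✓
(5,2)P 0/1 ✗
(6,1)Q 1/1 ✓
(6,2)Q 1/2 ✓
(6,4)P 0/0 ✓
Unsatisfied: (2,1), (2,3), (5,2) — 3 in total.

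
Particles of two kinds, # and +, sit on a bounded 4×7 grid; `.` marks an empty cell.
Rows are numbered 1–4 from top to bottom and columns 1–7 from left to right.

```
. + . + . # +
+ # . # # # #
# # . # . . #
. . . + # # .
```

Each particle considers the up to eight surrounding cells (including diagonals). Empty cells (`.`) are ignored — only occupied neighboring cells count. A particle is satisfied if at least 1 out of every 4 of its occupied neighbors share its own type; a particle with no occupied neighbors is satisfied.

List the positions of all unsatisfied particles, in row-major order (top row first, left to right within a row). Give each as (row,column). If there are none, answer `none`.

(1,4), (1,7), (4,4)

Row 1: (1,2)+ 1/2 ok · (1,4)+ 0/2 unhappy · (1,6)# 3/4 ok · (1,7)+ 0/3 unhappy
Row 2: (2,1)+ 1/4 ok · (2,2)# 2/4 ok · (2,4)# 2/3 ok · (2,5)# 4/5 ok · (2,6)# 4/5 ok · (2,7)# 3/4 ok
Row 3: (3,1)# 2/3 ok · (3,2)# 2/3 ok · (3,4)# 3/4 ok · (3,7)# 3/3 ok
Row 4: (4,4)+ 0/2 unhappy · (4,5)# 2/3 ok · (4,6)# 2/2 ok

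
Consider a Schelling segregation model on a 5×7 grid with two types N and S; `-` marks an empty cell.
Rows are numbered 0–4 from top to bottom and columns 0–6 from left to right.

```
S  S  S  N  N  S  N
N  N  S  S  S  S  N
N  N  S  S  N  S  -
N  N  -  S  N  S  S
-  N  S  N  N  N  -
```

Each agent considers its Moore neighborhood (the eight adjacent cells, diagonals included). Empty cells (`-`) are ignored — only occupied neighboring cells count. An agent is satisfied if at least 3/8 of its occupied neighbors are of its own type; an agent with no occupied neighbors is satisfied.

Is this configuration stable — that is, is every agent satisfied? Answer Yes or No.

No

Row 0: (0,0)S 1/3 not · (0,1)S 3/5 satisfied · (0,2)S 3/5 satisfied · (0,3)N 1/5 not · (0,4)N 1/5 not · (0,5)S 2/5 satisfied · (0,6)N 1/3 not
Row 1: (1,0)N 3/5 satisfied · (1,1)N 3/8 satisfied · (1,2)S 5/8 satisfied · (1,3)S 5/8 satisfied · (1,4)S 5/8 satisfied · (1,5)S 3/7 satisfied · (1,6)N 1/4 not
Row 2: (2,0)N 5/5 satisfied · (2,1)N 5/7 satisfied · (2,2)S 4/7 satisfied · (2,3)S 5/7 satisfied · (2,4)N 1/8 not · (2,5)S 4/7 satisfied
Row 3: (3,0)N 4/4 satisfied · (3,1)N 4/6 satisfied · (3,3)S 3/7 satisfied · (3,4)N 4/8 satisfied · (3,5)S 2/6 not · (3,6)S 2/3 satisfied
Row 4: (4,1)N 2/3 satisfied · (4,2)S 1/4 not · (4,3)N 2/4 satisfied · (4,4)N 3/5 satisfied · (4,5)N 2/4 satisfied
For instance (0,0) has only 1/3 same-type neighbors, below 3/8.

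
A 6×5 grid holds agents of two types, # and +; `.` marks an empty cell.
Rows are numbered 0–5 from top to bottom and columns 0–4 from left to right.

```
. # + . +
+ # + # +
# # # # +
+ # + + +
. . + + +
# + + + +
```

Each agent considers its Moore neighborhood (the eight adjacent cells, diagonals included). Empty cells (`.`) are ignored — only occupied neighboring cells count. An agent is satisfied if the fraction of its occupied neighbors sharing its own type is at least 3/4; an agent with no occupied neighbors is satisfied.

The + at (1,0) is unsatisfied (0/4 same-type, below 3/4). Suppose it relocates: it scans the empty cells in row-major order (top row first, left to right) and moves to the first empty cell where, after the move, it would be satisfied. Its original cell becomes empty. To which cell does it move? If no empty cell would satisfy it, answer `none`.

Vacating (1,0). Empty cells in order:
  (0,0): 0/2 same-type → still unsatisfied.
  (0,3): 4/5 same-type → satisfied — stop here.

(0,3)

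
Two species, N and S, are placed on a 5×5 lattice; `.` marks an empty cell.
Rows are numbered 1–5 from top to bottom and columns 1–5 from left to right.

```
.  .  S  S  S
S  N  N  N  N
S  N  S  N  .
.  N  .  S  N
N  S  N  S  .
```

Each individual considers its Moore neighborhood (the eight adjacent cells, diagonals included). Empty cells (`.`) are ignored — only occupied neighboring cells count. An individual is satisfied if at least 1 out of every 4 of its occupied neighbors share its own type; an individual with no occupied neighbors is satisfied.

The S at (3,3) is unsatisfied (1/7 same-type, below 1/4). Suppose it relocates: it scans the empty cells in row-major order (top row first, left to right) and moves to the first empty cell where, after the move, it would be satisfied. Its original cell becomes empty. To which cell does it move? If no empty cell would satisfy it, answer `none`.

Vacating (3,3). Empty cells in order:
  (1,1): 1/2 same-type → satisfied — stop here.

(1,1)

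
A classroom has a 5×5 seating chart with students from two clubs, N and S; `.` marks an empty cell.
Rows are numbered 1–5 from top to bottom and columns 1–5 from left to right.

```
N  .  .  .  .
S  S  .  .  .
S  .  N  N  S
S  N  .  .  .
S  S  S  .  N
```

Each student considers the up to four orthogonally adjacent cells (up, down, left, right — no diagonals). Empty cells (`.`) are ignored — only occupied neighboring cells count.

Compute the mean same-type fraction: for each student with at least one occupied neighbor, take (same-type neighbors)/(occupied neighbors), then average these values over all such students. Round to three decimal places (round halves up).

(1,1)N 0/1
(2,1)S 2/3
(2,2)S 1/1
(3,1)S 2/2
(3,3)N 1/1
(3,4)N 1/2
(3,5)S 0/1
(4,1)S 2/3
(4,2)N 0/2
(5,1)S 2/2
(5,2)S 2/3
(5,3)S 1/1
(5,5)N — no occupied neighbors
Sum over 12 students: 0/1 + 2/3 + 1/1 + 2/2 + 1/1 + 1/2 + 0/1 + 2/3 + 0/2 + 2/2 + 2/3 + 1/1 = 15/2; mean = 15/2 ÷ 12 = 5/8 = 0.625 → 0.625.

0.625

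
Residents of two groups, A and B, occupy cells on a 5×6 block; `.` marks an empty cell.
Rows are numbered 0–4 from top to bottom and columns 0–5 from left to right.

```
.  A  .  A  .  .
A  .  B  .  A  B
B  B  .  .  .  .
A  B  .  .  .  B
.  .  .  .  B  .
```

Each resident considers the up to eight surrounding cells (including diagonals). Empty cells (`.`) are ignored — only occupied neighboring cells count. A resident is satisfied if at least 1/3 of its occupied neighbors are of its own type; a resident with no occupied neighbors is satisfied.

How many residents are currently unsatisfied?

2

(0,1)A 1/2 ok
(0,3)A 1/2 ok
(1,0)A 1/3 ok
(1,2)B 1/3 ok
(1,4)A 1/2 ok
(1,5)B 0/1 unhappy
(2,0)B 2/4 ok
(2,1)B 3/5 ok
(3,0)A 0/3 unhappy
(3,1)B 2/3 ok
(3,5)B 1/1 ok
(4,4)B 1/1 ok
Unsatisfied: (1,5), (3,0) — 2 in total.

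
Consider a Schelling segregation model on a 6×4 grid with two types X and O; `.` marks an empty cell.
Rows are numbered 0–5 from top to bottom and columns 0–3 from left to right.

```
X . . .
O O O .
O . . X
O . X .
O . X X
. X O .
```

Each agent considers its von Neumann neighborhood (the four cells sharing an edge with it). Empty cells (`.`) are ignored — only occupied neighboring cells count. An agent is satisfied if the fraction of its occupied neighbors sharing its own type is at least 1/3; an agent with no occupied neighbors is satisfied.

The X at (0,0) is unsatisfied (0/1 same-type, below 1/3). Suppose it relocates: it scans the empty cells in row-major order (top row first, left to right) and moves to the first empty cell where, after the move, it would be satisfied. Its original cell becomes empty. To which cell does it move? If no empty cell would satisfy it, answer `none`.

Vacating (0,0). Empty cells in order:
  (0,1): 0/1 same-type → still unsatisfied.
  (0,2): 0/1 same-type → still unsatisfied.
  (0,3): 0/0 same-type → satisfied — stop here.

(0,3)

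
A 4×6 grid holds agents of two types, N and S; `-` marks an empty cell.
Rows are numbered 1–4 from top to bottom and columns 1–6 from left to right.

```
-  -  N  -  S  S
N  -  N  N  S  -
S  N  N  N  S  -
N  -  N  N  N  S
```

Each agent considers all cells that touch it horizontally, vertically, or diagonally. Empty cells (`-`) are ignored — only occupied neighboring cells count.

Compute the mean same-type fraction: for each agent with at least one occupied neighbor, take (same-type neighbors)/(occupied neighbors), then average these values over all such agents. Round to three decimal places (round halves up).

Row 1: (1,3)N 2/2 · (1,5)S 2/3 · (1,6)S 2/2
Row 2: (2,1)N 1/2 · (2,3)N 5/5 · (2,4)N 4/7 · (2,5)S 3/5
Row 3: (3,1)S 0/3 · (3,2)N 5/6 · (3,3)N 6/6 · (3,4)N 6/8 · (3,5)S 2/6
Row 4: (4,1)N 1/2 · (4,3)N 4/4 · (4,4)N 4/5 · (4,5)N 2/4 · (4,6)S 1/2
Sum over 17 agents: 2/2 + 2/3 + 2/2 + 1/2 + 5/5 + 4/7 + 3/5 + 0/3 + 5/6 + 6/6 + 6/8 + 2/6 + 1/2 + 4/4 + 4/5 + 2/4 + 1/2 = 4853/420; mean = 4853/420 ÷ 17 = 4853/7140 = 0.679691… → 0.680.

0.680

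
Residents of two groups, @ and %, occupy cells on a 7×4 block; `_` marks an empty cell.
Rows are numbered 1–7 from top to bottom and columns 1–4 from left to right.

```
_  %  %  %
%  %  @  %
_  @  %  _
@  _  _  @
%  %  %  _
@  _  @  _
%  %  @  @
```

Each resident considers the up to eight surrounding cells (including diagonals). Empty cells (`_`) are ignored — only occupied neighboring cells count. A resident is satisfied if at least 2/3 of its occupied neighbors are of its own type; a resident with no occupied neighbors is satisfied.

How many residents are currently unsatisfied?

12

(1,2)% 3/4 ok
(1,3)% 4/5 ok
(1,4)% 2/3 ok
(2,1)% 2/3 ok
(2,2)% 4/6 ok
(2,3)@ 1/7 unhappy
(2,4)% 3/4 ok
(3,2)@ 2/5 unhappy
(3,3)% 2/5 unhappy
(4,1)@ 1/3 unhappy
(4,4)@ 0/2 unhappy
(5,1)% 1/3 unhappy
(5,2)% 2/5 unhappy
(5,3)% 1/3 unhappy
(6,1)@ 0/4 unhappy
(6,3)@ 2/5 unhappy
(7,1)% 1/2 unhappy
(7,2)% 1/4 unhappy
(7,3)@ 2/3 ok
(7,4)@ 2/2 ok
Unsatisfied: (2,3), (3,2), (3,3), (4,1), (4,4), (5,1), (5,2), (5,3), (6,1), (6,3), (7,1), (7,2) — 12 in total.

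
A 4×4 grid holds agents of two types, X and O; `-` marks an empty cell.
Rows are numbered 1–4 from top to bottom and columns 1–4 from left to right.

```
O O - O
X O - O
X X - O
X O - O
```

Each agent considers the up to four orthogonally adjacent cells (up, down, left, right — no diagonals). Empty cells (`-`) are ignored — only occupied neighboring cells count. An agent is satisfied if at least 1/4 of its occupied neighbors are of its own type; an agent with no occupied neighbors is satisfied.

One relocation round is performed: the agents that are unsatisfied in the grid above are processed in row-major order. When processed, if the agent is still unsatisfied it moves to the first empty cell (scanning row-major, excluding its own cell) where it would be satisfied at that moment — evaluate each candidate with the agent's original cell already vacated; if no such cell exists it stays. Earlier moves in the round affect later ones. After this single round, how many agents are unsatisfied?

Initially unsatisfied (in order): (4,2).
  (4,2) → (1,3).
Resulting grid:
O O O O
X O - O
X X - O
X - - O
All satisfied now.

0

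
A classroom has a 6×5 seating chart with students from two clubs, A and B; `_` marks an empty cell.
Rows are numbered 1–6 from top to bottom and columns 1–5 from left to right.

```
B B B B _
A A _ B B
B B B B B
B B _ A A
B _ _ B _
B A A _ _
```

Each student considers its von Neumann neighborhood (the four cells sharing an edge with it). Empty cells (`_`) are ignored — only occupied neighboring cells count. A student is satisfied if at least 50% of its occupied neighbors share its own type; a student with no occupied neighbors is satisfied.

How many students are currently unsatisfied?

(1,1)B 1/2 ✓
(1,2)B 2/3 ✓
(1,3)B 2/2 ✓
(1,4)B 2/2 ✓
(2,1)A 1/3 ✗
(2,2)A 1/3 ✗
(2,4)B 3/3 ✓
(2,5)B 2/2 ✓
(3,1)B 2/3 ✓
(3,2)B 3/4 ✓
(3,3)B 2/2 ✓
(3,4)B 3/4 ✓
(3,5)B 2/3 ✓
(4,1)B 3/3 ✓
(4,2)B 2/2 ✓
(4,4)A 1/3 ✗
(4,5)A 1/2 ✓
(5,1)B 2/2 ✓
(5,4)B 0/1 ✗
(6,1)B 1/2 ✓
(6,2)A 1/2 ✓
(6,3)A 1/1 ✓
Unsatisfied: (2,1), (2,2), (4,4), (5,4) — 4 in total.

4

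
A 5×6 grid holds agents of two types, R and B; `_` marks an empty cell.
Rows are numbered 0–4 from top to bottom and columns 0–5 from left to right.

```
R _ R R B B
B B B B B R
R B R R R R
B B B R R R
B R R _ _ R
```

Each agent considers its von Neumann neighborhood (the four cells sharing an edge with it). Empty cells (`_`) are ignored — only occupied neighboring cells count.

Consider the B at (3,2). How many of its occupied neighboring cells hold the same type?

1

Occupied neighbors of (3,2): (2,2)=R, (4,2)=R, (3,1)=B, (3,3)=R.
Same type (B): 1 of 4.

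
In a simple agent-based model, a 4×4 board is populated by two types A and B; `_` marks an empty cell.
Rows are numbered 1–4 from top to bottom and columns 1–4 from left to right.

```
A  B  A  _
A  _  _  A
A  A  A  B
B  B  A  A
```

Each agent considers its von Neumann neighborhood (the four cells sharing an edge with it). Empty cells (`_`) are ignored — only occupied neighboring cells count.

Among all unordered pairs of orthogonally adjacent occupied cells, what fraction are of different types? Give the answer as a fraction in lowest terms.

Scan each occupied cell's neighbors to the right and below so each pair is counted once.
From row 1: 2 unlike of 3 pairs (running 2/3).
From row 2: 1 unlike of 2 pairs (running 3/5).
From row 3: 4 unlike of 7 pairs (running 7/12).
From row 4: 1 unlike of 3 pairs (running 8/15).
Total adjacent occupied pairs: 15; unlike-type pairs: 8.
8/15 is already in lowest terms.

8/15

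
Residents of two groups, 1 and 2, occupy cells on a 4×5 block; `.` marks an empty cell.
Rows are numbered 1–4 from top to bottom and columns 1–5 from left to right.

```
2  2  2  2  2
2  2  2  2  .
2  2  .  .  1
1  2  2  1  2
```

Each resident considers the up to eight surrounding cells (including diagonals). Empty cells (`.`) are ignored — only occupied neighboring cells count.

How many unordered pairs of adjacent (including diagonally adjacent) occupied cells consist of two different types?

7

Scan each occupied cell's neighbors to the right and below (and the two forward diagonals) so each pair is counted once.
Row 1: 2(1,1)–2(1,2)= 2(1,1)–2(2,1)= 2(1,1)–2(2,2)= 2(1,2)–2(1,3)= 2(1,2)–2(2,2)= 2(1,2)–2(2,3)= 2(1,2)–2(2,1)= 2(1,3)–2(1,4)= 2(1,3)–2(2,3)= 2(1,3)–2(2,4)= 2(1,3)–2(2,2)= 2(1,4)–2(1,5)= 2(1,4)–2(2,4)= 2(1,4)–2(2,3)= 2(1,5)–2(2,4)=  → 0/15 unlike.
Row 2: 2(2,1)–2(2,2)= 2(2,1)–2(3,1)= 2(2,1)–2(3,2)= 2(2,2)–2(2,3)= 2(2,2)–2(3,2)= 2(2,2)–2(3,1)= 2(2,3)–2(2,4)= 2(2,3)–2(3,2)= 2(2,4)–1(3,5)≠  → 1/9 unlike.
Row 3: 2(3,1)–2(3,2)= 2(3,1)–1(4,1)≠ 2(3,1)–2(4,2)= 2(3,2)–2(4,2)= 2(3,2)–2(4,3)= 2(3,2)–1(4,1)≠ 1(3,5)–2(4,5)≠ 1(3,5)–1(4,4)=  → 3/8 unlike.
Row 4: 1(4,1)–2(4,2)≠ 2(4,2)–2(4,3)= 2(4,3)–1(4,4)≠ 1(4,4)–2(4,5)≠  → 3/4 unlike.
Total adjacent occupied pairs: 36; unlike-type pairs: 7.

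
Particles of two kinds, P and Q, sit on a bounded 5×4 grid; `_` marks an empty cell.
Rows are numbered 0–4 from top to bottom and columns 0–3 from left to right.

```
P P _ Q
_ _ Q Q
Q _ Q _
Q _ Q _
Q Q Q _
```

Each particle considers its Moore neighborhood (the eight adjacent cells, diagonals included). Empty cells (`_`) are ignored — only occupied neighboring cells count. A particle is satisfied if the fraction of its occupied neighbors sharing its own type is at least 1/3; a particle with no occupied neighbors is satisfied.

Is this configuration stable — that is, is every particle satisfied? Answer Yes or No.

Row 0: (0,0)P 1/1 satisfied · (0,1)P 1/2 satisfied · (0,3)Q 2/2 satisfied
Row 1: (1,2)Q 3/4 satisfied · (1,3)Q 3/3 satisfied
Row 2: (2,0)Q 1/1 satisfied · (2,2)Q 3/3 satisfied
Row 3: (3,0)Q 3/3 satisfied · (3,2)Q 3/3 satisfied
Row 4: (4,0)Q 2/2 satisfied · (4,1)Q 4/4 satisfied · (4,2)Q 2/2 satisfied
All meet the threshold, so the configuration is stable.

Yes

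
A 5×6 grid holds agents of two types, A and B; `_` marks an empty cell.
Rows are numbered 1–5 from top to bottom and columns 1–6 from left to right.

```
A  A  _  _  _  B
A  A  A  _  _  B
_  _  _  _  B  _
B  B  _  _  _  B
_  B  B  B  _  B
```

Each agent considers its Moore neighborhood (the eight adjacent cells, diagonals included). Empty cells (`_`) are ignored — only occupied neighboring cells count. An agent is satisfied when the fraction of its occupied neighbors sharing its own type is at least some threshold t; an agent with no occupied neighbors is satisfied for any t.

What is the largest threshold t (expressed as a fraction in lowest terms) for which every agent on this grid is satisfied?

1/1

Row 1: (1,1)A 3/3 · (1,2)A 4/4 · (1,6)B 1/1
Row 2: (2,1)A 3/3 · (2,2)A 4/4 · (2,3)A 2/2 · (2,6)B 2/2
Row 3: (3,5)B 2/2
Row 4: (4,1)B 2/2 · (4,2)B 3/3 · (4,6)B 2/2
Row 5: (5,2)B 3/3 · (5,3)B 3/3 · (5,4)B 1/1 · (5,6)B 1/1
The smallest same-type fraction is 3/3 at (1,1), which reduces to 1/1. Any threshold above that leaves this agent unsatisfied.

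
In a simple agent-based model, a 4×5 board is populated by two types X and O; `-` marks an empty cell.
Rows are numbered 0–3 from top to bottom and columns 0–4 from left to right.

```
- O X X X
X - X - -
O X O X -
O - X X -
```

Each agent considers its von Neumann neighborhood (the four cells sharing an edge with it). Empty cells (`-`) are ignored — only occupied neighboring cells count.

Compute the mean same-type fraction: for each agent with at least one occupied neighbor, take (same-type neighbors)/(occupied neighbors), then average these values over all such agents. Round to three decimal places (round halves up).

0.500

Row 0: (0,1)O 0/1 · (0,2)X 2/3 · (0,3)X 2/2 · (0,4)X 1/1
Row 1: (1,0)X 0/1 · (1,2)X 1/2
Row 2: (2,0)O 1/3 · (2,1)X 0/2 · (2,2)O 0/4 · (2,3)X 1/2
Row 3: (3,0)O 1/1 · (3,2)X 1/2 · (3,3)X 2/2
Sum over 13 agents: 0/1 + 2/3 + 2/2 + 1/1 + 0/1 + 1/2 + 1/3 + 0/2 + 0/4 + 1/2 + 1/1 + 1/2 + 2/2 = 13/2; mean = 13/2 ÷ 13 = 1/2 = 0.5 → 0.500.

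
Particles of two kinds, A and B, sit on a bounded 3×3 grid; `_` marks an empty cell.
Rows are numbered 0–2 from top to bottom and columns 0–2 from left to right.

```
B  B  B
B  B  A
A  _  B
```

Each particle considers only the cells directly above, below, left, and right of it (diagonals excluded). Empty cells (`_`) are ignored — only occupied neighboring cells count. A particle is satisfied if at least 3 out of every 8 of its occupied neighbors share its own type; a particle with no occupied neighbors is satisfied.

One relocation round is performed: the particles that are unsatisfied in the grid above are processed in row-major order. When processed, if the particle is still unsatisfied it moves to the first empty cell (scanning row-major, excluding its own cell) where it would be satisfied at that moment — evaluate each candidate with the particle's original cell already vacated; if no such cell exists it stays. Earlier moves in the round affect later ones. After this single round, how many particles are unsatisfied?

Initially unsatisfied (in order): (1,2), (2,0), (2,2).
  (1,2): no empty cell satisfies it; stays.
  (2,0): no empty cell satisfies it; stays.
  (2,2) → (2,1).
Resulting grid:
B B B
B B A
A B _
Unsatisfied now: (1,2), (2,0).

2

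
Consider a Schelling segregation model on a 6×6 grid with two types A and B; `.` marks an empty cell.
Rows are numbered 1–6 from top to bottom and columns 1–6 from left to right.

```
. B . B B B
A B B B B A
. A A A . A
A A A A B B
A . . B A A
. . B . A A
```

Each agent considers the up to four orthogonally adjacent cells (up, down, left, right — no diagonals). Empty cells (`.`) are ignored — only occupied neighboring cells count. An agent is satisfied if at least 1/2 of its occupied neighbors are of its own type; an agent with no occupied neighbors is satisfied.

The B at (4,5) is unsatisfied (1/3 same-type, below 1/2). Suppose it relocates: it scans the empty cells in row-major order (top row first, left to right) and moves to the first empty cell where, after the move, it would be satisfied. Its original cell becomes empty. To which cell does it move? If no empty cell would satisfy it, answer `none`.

(1,1)

Vacating (4,5). Empty cells in order:
  (1,1): 1/2 same-type → satisfied — stop here.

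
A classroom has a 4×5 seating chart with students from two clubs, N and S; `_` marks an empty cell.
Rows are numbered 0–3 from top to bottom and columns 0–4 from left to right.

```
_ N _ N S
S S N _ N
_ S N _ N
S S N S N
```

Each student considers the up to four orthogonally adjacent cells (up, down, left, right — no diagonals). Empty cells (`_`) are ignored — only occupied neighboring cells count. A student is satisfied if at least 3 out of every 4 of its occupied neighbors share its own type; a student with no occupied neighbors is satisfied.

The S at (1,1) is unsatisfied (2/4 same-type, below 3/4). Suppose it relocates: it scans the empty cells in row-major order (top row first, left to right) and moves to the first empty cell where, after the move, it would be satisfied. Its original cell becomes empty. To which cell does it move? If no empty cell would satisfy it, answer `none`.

(2,0)

Vacating (1,1). Empty cells in order:
  (0,0): 1/2 same-type → still unsatisfied.
  (0,2): 0/3 same-type → still unsatisfied.
  (1,3): 0/3 same-type → still unsatisfied.
  (2,0): 3/3 same-type → satisfied — stop here.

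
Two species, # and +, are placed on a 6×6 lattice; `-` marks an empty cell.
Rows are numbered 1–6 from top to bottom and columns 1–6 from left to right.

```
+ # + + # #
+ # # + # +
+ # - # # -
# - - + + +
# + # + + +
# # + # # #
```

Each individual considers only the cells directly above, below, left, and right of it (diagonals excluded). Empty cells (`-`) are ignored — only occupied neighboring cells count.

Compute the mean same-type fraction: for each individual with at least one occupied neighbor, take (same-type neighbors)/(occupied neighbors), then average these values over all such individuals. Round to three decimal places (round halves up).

0.490

(1,1)+ 1/2
(1,2)# 1/3
(1,3)+ 1/3
(1,4)+ 2/3
(1,5)# 2/3
(1,6)# 1/2
(2,1)+ 2/3
(2,2)# 3/4
(2,3)# 1/3
(2,4)+ 1/4
(2,5)# 2/4
(2,6)+ 0/2
(3,1)+ 1/3
(3,2)# 1/2
(3,4)# 1/3
(3,5)# 2/3
(4,1)# 1/2
(4,4)+ 2/3
(4,5)+ 3/4
(4,6)+ 2/2
(5,1)# 2/3
(5,2)+ 0/3
(5,3)# 0/3
(5,4)+ 2/4
(5,5)+ 3/4
(5,6)+ 2/3
(6,1)# 2/2
(6,2)# 1/3
(6,3)+ 0/3
(6,4)# 1/3
(6,5)# 2/3
(6,6)# 1/2
Sum over 32 individuals: 1/2 + 1/3 + 1/3 + 2/3 + 2/3 + 1/2 + 2/3 + 3/4 + 1/3 + 1/4 + 2/4 + 0/2 + 1/3 + 1/2 + 1/3 + 2/3 + 1/2 + 2/3 + 3/4 + 2/2 + 2/3 + 0/3 + 0/3 + 2/4 + 3/4 + 2/3 + 2/2 + 1/3 + 0/3 + 1/3 + 2/3 + 1/2 = 47/3; mean = 47/3 ÷ 32 = 47/96 = 0.489583… → 0.490.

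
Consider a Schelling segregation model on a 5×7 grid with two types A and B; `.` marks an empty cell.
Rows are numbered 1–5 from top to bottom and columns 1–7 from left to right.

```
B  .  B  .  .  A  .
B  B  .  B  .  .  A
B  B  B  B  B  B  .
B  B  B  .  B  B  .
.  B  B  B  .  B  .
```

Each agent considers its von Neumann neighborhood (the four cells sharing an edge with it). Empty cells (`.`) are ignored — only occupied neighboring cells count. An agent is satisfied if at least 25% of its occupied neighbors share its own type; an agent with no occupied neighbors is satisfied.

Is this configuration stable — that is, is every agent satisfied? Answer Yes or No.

Row 1: (1,1)B 1/1 ✓ · (1,3)B 0/0 ✓ · (1,6)A 0/0 ✓
Row 2: (2,1)B 3/3 ✓ · (2,2)B 2/2 ✓ · (2,4)B 1/1 ✓ · (2,7)A 0/0 ✓
Row 3: (3,1)B 3/3 ✓ · (3,2)B 4/4 ✓ · (3,3)B 3/3 ✓ · (3,4)B 3/3 ✓ · (3,5)B 3/3 ✓ · (3,6)B 2/2 ✓
Row 4: (4,1)B 2/2 ✓ · (4,2)B 4/4 ✓ · (4,3)B 3/3 ✓ · (4,5)B 2/2 ✓ · (4,6)B 3/3 ✓
Row 5: (5,2)B 2/2 ✓ · (5,3)B 3/3 ✓ · (5,4)B 1/1 ✓ · (5,6)B 1/1 ✓
All meet the threshold, so the configuration is stable.

Yes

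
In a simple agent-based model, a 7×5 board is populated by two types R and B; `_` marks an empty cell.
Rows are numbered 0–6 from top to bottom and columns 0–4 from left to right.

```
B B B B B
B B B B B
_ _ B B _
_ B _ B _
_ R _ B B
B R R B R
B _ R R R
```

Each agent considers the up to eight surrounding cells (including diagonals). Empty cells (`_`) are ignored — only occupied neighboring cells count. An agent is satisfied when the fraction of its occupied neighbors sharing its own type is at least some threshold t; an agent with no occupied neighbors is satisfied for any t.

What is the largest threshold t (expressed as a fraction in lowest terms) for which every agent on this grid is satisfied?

2/7

(0,0)B 3/3
(0,1)B 5/5
(0,2)B 5/5
(0,3)B 5/5
(0,4)B 3/3
(1,0)B 3/3
(1,1)B 6/6
(1,2)B 7/7
(1,3)B 7/7
(1,4)B 4/4
(2,2)B 6/6
(2,3)B 5/5
(3,1)B 1/2
(3,3)B 4/4
(4,1)R 2/4
(4,3)B 3/5
(4,4)B 3/4
(5,0)B 1/3
(5,1)R 3/5
(5,2)R 4/6
(5,3)B 2/7
(5,4)R 2/5
(6,0)B 1/2
(6,2)R 3/4
(6,3)R 4/5
(6,4)R 2/3
The smallest same-type fraction is 2/7 at (5,3), which reduces to 2/7. Any threshold above that leaves this agent unsatisfied.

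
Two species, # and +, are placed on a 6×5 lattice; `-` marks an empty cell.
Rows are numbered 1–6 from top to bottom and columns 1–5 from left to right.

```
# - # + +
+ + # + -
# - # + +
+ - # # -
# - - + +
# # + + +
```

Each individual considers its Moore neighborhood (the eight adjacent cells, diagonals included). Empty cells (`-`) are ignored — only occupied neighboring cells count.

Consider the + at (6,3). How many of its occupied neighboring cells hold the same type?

Occupied neighbors of (6,3): (5,4)=+, (6,2)=#, (6,4)=+.
Same type (+): 2 of 3.

2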